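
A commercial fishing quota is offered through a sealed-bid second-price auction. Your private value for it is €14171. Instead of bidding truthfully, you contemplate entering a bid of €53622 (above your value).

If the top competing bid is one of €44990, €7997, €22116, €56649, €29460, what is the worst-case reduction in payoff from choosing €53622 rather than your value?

€30819

€44990: truthful gives €0, deviation gives −€30819 → loss €30819.
€7997: same outcome either way → loss €0.
€22116: truthful gives €0, deviation gives −€7945 → loss €7945.
€56649: same outcome either way → loss €0.
€29460: truthful gives €0, deviation gives −€15289 → loss €15289.
Maximum loss: €30819.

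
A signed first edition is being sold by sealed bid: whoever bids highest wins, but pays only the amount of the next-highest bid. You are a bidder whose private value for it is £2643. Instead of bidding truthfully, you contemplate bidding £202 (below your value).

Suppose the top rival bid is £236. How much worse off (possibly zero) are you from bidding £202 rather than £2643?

Bidding your value £2643: you win (since £2643 > £236) and pay £236. Payoff £2407.
Bidding £202: you lose. Payoff £0.
The competing bid £236 lies between your shaded bid and your value, so underbidding forfeits an item you could have won at a profitable price.
Loss from deviating = £2407 − (£0) = £2407.

£2407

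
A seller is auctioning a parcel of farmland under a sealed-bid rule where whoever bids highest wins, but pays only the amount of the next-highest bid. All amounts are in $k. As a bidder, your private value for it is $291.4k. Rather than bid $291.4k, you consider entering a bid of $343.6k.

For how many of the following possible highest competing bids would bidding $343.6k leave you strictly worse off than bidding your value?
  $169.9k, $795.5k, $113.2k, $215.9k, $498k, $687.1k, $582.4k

The deviation hurts exactly when the highest competing bid lies strictly between $291.4k and $343.6k — overbidding then wins at a price above your value.
$169.9k: below both → same outcome either way.
$795.5k: above both → same outcome either way.
$113.2k: below both → same outcome either way.
$215.9k: below both → same outcome either way.
$498k: above both → same outcome either way.
$687.1k: above both → same outcome either way.
$582.4k: above both → same outcome either way.
Count: 0.

0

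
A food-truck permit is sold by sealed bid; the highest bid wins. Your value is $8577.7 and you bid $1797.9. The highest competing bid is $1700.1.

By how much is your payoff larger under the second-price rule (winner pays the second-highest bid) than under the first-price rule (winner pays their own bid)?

You have the highest bid, so you win under either rule.
Second-price: pay $1700.1 → payoff $6877.6.
First-price: pay your own bid $1797.9 → payoff $6779.8.
Difference = $6877.6 − ($6779.8) = $97.8.

$97.8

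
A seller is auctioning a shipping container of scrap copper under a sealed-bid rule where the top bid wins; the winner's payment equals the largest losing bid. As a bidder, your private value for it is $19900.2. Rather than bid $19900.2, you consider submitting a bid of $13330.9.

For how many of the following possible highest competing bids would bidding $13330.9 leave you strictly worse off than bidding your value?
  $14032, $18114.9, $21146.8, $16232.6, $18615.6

The deviation hurts exactly when the highest competing bid lies strictly between $13330.9 and $19900.2 — underbidding then forfeits a profitable win.
$14032: inside the interval → strictly worse (loss $5868.2).
$18114.9: inside the interval → strictly worse (loss $1785.3).
$21146.8: above both → same outcome either way.
$16232.6: inside the interval → strictly worse (loss $3667.6).
$18615.6: inside the interval → strictly worse (loss $1284.6).
Count: 4.

4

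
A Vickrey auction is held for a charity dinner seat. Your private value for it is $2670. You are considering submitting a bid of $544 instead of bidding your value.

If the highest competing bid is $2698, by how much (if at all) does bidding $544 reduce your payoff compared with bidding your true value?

$0

Bidding your value $2670: you lose (since $2670 < $2698). Payoff $0.
Bidding $544: you lose. Payoff $0.
Difference = $0 − $0 = $0; both bids lead to the same outcome because the competing bid is above both your value and your alternative bid.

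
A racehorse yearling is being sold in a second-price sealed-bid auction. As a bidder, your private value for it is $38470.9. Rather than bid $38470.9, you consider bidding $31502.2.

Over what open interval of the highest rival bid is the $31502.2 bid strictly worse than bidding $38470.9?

If the competing bid is below $31502.2, both bids win at the same price — no difference.
If it is above $38470.9, both bids lose — no difference.
If it lies strictly between $31502.2 and $38470.9, bidding your value wins at a price below your value (positive payoff) while bidding $31502.2 loses (payoff 0).
So the deviation strictly hurts on the open interval ($31502.2, $38470.9).
Truthful bidding weakly dominates here: raising your bid can only win items priced above your value, and lowering it can only forfeit items priced below.

($31502.2, $38470.9)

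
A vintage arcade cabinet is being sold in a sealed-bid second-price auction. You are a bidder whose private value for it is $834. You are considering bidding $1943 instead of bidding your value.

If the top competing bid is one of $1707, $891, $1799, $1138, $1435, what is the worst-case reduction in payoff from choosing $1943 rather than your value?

$965

$1707: truthful gives $0, deviation gives −$873 → loss $873.
$891: truthful gives $0, deviation gives −$57 → loss $57.
$1799: truthful gives $0, deviation gives −$965 → loss $965.
$1138: truthful gives $0, deviation gives −$304 → loss $304.
$1435: truthful gives $0, deviation gives −$601 → loss $601.
Maximum loss: $965.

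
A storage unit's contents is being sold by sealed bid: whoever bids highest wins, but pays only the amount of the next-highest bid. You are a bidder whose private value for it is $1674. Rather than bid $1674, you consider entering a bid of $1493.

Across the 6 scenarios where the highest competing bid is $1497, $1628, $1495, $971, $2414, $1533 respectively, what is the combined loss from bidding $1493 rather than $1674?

The deviation costs you only when the competing bid falls strictly between $1493 and $1674; elsewhere both bids give the same outcome.
$1497: truthful payoff $177, deviation payoff $0 → loss $177.
$1628: truthful payoff $46, deviation payoff $0 → loss $46.
$1495: truthful payoff $179, deviation payoff $0 → loss $179.
$971: outcomes coincide → loss $0.
$2414: outcomes coincide → loss $0.
$1533: truthful payoff $141, deviation payoff $0 → loss $141.
Total loss = $177 + $46 + $179 + $141 = $543.

$543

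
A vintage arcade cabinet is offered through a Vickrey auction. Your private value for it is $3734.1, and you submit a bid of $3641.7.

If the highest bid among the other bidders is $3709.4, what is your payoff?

Your bid $3641.7 is below the highest competing bid $3709.4, so you lose.
A losing bidder pays nothing and receives nothing: payoff = $0.

$0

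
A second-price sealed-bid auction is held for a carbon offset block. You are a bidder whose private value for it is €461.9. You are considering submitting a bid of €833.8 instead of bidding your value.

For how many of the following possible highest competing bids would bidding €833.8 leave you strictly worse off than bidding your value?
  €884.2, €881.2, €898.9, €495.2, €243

The deviation hurts exactly when the highest competing bid lies strictly between €461.9 and €833.8 — overbidding then wins at a price above your value.
€884.2: above both → same outcome either way.
€881.2: above both → same outcome either way.
€898.9: above both → same outcome either way.
€495.2: inside the interval → strictly worse (loss €33.3).
€243: below both → same outcome either way.
Count: 1.

1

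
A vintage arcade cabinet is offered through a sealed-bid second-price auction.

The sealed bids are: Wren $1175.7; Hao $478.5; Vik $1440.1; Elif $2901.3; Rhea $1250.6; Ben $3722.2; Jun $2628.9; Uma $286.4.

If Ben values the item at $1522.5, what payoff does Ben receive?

−$1378.8

Highest bid: Ben at $3722.2, so Ben wins.
Second-highest bid: Elif at $2901.3 — that is the price the winner pays.
Ben's payoff = value − price = $1522.5 − $2901.3 = −$1378.8.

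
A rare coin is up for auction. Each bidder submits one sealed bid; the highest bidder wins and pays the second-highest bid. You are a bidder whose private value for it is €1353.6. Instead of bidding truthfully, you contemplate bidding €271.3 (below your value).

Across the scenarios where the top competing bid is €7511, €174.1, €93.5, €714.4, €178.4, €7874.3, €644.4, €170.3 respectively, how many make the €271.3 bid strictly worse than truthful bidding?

2

The deviation hurts exactly when the highest competing bid lies strictly between €271.3 and €1353.6 — underbidding then forfeits a profitable win.
€7511: above both → same outcome either way.
€174.1: below both → same outcome either way.
€93.5: below both → same outcome either way.
€714.4: inside the interval → strictly worse (loss €639.2).
€178.4: below both → same outcome either way.
€7874.3: above both → same outcome either way.
€644.4: inside the interval → strictly worse (loss €709.2).
€170.3: below both → same outcome either way.
Count: 2.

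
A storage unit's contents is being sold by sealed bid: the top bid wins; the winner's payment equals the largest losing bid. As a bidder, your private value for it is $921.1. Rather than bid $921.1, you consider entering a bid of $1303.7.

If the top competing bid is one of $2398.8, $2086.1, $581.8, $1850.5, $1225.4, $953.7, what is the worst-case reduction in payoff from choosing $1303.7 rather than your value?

$2398.8: same outcome either way → loss $0.
$2086.1: same outcome either way → loss $0.
$581.8: same outcome either way → loss $0.
$1850.5: same outcome either way → loss $0.
$1225.4: truthful gives $0, deviation gives −$304.3 → loss $304.3.
$953.7: truthful gives $0, deviation gives −$32.6 → loss $32.6.
Maximum loss: $304.3.

$304.3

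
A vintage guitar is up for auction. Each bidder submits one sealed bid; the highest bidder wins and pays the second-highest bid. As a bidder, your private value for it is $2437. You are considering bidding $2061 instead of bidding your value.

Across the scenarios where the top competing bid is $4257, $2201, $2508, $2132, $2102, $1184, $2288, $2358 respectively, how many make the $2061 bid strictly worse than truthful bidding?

5

The deviation hurts exactly when the highest competing bid lies strictly between $2061 and $2437 — underbidding then forfeits a profitable win.
$4257: above both → same outcome either way.
$2201: inside the interval → strictly worse (loss $236).
$2508: above both → same outcome either way.
$2132: inside the interval → strictly worse (loss $305).
$2102: inside the interval → strictly worse (loss $335).
$1184: below both → same outcome either way.
$2288: inside the interval → strictly worse (loss $149).
$2358: inside the interval → strictly worse (loss $79).
Count: 5.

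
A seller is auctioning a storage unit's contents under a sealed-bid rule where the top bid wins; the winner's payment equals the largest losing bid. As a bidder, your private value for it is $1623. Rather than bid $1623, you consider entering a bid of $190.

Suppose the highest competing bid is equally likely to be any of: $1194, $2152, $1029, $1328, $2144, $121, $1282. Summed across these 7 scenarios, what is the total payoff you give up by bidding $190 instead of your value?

The deviation costs you only when the competing bid falls strictly between $190 and $1623; elsewhere both bids give the same outcome.
$1194: truthful payoff $429, deviation payoff $0 → loss $429.
$2152: outcomes coincide → loss $0.
$1029: truthful payoff $594, deviation payoff $0 → loss $594.
$1328: truthful payoff $295, deviation payoff $0 → loss $295.
$2144: outcomes coincide → loss $0.
$121: outcomes coincide → loss $0.
$1282: truthful payoff $341, deviation payoff $0 → loss $341.
Total loss = $429 + $594 + $295 + $341 = $1659.

$1659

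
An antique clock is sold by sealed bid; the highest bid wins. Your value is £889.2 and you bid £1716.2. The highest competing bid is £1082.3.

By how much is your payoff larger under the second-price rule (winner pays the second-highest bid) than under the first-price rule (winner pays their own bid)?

You have the highest bid, so you win under either rule.
Second-price: pay £1082.3 → payoff −£193.1.
First-price: pay your own bid £1716.2 → payoff −£827.
Difference = −£193.1 − (−£827) = £633.9.

£633.9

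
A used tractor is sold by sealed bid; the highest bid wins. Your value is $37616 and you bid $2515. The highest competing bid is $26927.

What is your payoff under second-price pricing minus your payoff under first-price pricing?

$0

Your bid $2515 is below $26927, so you lose under either rule.
Payoff is $0 in both cases; difference = $0.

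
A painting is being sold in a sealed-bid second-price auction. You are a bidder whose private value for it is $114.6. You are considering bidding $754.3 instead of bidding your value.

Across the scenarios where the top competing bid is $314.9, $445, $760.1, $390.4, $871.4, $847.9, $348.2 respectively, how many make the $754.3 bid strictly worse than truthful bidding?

The deviation hurts exactly when the highest competing bid lies strictly between $114.6 and $754.3 — overbidding then wins at a price above your value.
$314.9: inside the interval → strictly worse (loss $200.3).
$445: inside the interval → strictly worse (loss $330.4).
$760.1: above both → same outcome either way.
$390.4: inside the interval → strictly worse (loss $275.8).
$871.4: above both → same outcome either way.
$847.9: above both → same outcome either way.
$348.2: inside the interval → strictly worse (loss $233.6).
Count: 4.

4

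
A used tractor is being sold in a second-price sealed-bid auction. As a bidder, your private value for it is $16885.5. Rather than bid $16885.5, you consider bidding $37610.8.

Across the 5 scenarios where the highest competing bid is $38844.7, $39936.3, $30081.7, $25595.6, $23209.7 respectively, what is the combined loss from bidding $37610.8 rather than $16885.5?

The deviation costs you only when the competing bid falls strictly between $16885.5 and $37610.8; elsewhere both bids give the same outcome.
$38844.7: outcomes coincide → loss $0.
$39936.3: outcomes coincide → loss $0.
$30081.7: truthful payoff $0, deviation payoff −$13196.2 → loss $13196.2.
$25595.6: truthful payoff $0, deviation payoff −$8710.1 → loss $8710.1.
$23209.7: truthful payoff $0, deviation payoff −$6324.2 → loss $6324.2.
Total loss = $13196.2 + $8710.1 + $6324.2 = $28230.5.

$28230.5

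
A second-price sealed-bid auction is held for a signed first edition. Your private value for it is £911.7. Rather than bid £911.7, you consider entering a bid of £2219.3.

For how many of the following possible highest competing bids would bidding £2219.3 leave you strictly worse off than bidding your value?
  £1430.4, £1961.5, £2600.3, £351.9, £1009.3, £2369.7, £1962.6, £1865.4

5

The deviation hurts exactly when the highest competing bid lies strictly between £911.7 and £2219.3 — overbidding then wins at a price above your value.
£1430.4: inside the interval → strictly worse (loss £518.7).
£1961.5: inside the interval → strictly worse (loss £1049.8).
£2600.3: above both → same outcome either way.
£351.9: below both → same outcome either way.
£1009.3: inside the interval → strictly worse (loss £97.6).
£2369.7: above both → same outcome either way.
£1962.6: inside the interval → strictly worse (loss £1050.9).
£1865.4: inside the interval → strictly worse (loss £953.7).
Count: 5.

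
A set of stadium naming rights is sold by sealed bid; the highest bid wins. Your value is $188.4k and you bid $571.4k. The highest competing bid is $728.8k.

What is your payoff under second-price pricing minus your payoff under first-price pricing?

Your bid $571.4k is below $728.8k, so you lose under either rule.
Payoff is $0k in both cases; difference = $0k.

$0k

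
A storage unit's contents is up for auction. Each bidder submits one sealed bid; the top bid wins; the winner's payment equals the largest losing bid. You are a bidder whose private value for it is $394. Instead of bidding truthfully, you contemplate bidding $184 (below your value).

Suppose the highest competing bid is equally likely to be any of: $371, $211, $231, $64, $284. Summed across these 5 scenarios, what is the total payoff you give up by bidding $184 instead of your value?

$479

The deviation costs you only when the competing bid falls strictly between $184 and $394; elsewhere both bids give the same outcome.
$371: truthful payoff $23, deviation payoff $0 → loss $23.
$211: truthful payoff $183, deviation payoff $0 → loss $183.
$231: truthful payoff $163, deviation payoff $0 → loss $163.
$64: outcomes coincide → loss $0.
$284: truthful payoff $110, deviation payoff $0 → loss $110.
Total loss = $23 + $183 + $163 + $110 = $479.
Because the price is fixed by the runner-up's bid, deviating from your value can only change a good outcome into a bad one — never the reverse.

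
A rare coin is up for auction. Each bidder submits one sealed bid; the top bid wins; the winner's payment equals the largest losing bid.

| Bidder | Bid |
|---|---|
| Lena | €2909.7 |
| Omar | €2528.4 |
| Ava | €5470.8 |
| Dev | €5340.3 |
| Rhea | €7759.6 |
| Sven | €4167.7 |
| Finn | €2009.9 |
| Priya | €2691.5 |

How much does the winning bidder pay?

Highest bid: Rhea at €7759.6, so Rhea wins.
Second-highest bid: Ava at €5470.8 — that is the price the winner pays.

€5470.8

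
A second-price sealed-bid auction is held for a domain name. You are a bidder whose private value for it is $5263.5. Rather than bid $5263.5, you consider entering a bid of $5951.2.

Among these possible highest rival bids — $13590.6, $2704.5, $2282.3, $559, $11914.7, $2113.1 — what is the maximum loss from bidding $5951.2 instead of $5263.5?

$0

$13590.6: same outcome either way → loss $0.
$2704.5: same outcome either way → loss $0.
$2282.3: same outcome either way → loss $0.
$559: same outcome either way → loss $0.
$11914.7: same outcome either way → loss $0.
$2113.1: same outcome either way → loss $0.
Maximum loss: $0.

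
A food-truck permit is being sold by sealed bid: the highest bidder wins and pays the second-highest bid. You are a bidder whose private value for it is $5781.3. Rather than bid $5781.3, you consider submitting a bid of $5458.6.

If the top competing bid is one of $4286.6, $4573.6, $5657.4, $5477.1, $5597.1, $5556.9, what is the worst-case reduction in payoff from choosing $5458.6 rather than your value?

$4286.6: same outcome either way → loss $0.
$4573.6: same outcome either way → loss $0.
$5657.4: truthful gives $123.9, deviation gives $0 → loss $123.9.
$5477.1: truthful gives $304.2, deviation gives $0 → loss $304.2.
$5597.1: truthful gives $184.2, deviation gives $0 → loss $184.2.
$5556.9: truthful gives $224.4, deviation gives $0 → loss $224.4.
Maximum loss: $304.2.

$304.2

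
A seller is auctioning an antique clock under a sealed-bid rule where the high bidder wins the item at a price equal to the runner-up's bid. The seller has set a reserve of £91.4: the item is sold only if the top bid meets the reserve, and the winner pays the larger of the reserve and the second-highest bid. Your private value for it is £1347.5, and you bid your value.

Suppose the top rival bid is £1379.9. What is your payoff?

Your bid £1347.5 is below the highest competing bid £1379.9, so you lose. Payoff £0.

£0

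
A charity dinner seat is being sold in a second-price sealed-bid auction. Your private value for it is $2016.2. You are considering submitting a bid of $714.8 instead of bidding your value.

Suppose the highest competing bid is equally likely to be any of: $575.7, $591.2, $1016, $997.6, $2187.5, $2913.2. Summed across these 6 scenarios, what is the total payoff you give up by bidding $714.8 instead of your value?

$2018.8

The deviation costs you only when the competing bid falls strictly between $714.8 and $2016.2; elsewhere both bids give the same outcome.
$575.7: outcomes coincide → loss $0.
$591.2: outcomes coincide → loss $0.
$1016: truthful payoff $1000.2, deviation payoff $0 → loss $1000.2.
$997.6: truthful payoff $1018.6, deviation payoff $0 → loss $1018.6.
$2187.5: outcomes coincide → loss $0.
$2913.2: outcomes coincide → loss $0.
Total loss = $1000.2 + $1018.6 = $2018.8.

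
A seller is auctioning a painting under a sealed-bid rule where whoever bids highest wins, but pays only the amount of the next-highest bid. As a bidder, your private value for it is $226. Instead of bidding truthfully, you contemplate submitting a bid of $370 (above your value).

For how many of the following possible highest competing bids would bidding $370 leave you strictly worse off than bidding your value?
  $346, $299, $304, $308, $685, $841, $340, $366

The deviation hurts exactly when the highest competing bid lies strictly between $226 and $370 — overbidding then wins at a price above your value.
$346: inside the interval → strictly worse (loss $120).
$299: inside the interval → strictly worse (loss $73).
$304: inside the interval → strictly worse (loss $78).
$308: inside the interval → strictly worse (loss $82).
$685: above both → same outcome either way.
$841: above both → same outcome either way.
$340: inside the interval → strictly worse (loss $114).
$366: inside the interval → strictly worse (loss $140).
Count: 6.

6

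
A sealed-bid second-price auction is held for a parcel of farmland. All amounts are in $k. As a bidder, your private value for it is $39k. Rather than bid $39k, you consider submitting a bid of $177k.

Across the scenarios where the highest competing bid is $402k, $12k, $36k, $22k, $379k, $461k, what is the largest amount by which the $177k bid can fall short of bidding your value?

$0k

$402k: same outcome either way → loss $0k.
$12k: same outcome either way → loss $0k.
$36k: same outcome either way → loss $0k.
$22k: same outcome either way → loss $0k.
$379k: same outcome either way → loss $0k.
$461k: same outcome either way → loss $0k.
Maximum loss: $0k.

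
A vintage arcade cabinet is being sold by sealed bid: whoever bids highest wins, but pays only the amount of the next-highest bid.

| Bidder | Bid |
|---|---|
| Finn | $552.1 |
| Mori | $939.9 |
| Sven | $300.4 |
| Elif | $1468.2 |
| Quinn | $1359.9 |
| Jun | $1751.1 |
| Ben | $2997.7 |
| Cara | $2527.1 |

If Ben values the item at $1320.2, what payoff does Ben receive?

−$1206.9

Highest bid: Ben at $2997.7, so Ben wins.
Second-highest bid: Cara at $2527.1 — that is the price the winner pays.
Ben's payoff = value − price = $1320.2 − $2527.1 = −$1206.9.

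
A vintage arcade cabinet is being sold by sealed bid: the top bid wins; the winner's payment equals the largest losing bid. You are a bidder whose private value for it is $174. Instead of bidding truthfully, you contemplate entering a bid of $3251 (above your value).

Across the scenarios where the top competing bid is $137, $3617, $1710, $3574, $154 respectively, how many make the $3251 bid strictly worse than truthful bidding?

The deviation hurts exactly when the highest competing bid lies strictly between $174 and $3251 — overbidding then wins at a price above your value.
$137: below both → same outcome either way.
$3617: above both → same outcome either way.
$1710: inside the interval → strictly worse (loss $1536).
$3574: above both → same outcome either way.
$154: below both → same outcome either way.
Count: 1.

1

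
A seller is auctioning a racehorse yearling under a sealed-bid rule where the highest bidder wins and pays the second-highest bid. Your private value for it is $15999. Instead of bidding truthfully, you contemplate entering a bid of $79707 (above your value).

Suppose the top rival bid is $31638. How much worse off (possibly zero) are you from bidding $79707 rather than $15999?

$15639

Bidding your value $15999: you lose (since $15999 < $31638). Payoff $0.
Bidding $79707: you win and pay $31638. Payoff $15999 − $31638 = −$15639.
The competing bid $31638 lies between your value and your inflated bid, so overbidding wins an item priced above your value.
Loss from deviating = $0 − (−$15639) = $15639.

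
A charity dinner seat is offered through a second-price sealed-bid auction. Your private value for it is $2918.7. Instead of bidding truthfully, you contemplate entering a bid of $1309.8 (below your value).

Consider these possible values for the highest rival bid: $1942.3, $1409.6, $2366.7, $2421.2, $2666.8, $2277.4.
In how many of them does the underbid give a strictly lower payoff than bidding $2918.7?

The deviation hurts exactly when the highest competing bid lies strictly between $1309.8 and $2918.7 — underbidding then forfeits a profitable win.
$1942.3: inside the interval → strictly worse (loss $976.4).
$1409.6: inside the interval → strictly worse (loss $1509.1).
$2366.7: inside the interval → strictly worse (loss $552).
$2421.2: inside the interval → strictly worse (loss $497.5).
$2666.8: inside the interval → strictly worse (loss $251.9).
$2277.4: inside the interval → strictly worse (loss $641.3).
Count: 6.

6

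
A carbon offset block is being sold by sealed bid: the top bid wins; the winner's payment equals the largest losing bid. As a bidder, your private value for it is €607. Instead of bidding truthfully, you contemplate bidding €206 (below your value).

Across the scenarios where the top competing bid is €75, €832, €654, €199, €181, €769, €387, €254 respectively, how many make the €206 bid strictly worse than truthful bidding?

2

The deviation hurts exactly when the highest competing bid lies strictly between €206 and €607 — underbidding then forfeits a profitable win.
€75: below both → same outcome either way.
€832: above both → same outcome either way.
€654: above both → same outcome either way.
€199: below both → same outcome either way.
€181: below both → same outcome either way.
€769: above both → same outcome either way.
€387: inside the interval → strictly worse (loss €220).
€254: inside the interval → strictly worse (loss €353).
Count: 2.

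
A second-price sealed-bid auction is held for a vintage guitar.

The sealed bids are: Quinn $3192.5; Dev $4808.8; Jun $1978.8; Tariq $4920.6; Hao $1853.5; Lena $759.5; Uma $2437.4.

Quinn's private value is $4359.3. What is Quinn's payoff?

Highest bid: Tariq at $4920.6, so Tariq wins.
Second-highest bid: Dev at $4808.8 — that is the price the winner pays.
Quinn did not win, so Quinn pays nothing and receives nothing: payoff $0.

$0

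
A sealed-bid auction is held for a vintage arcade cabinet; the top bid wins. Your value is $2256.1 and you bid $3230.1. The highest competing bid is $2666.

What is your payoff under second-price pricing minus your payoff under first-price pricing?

$564.1

You have the highest bid, so you win under either rule.
Second-price: pay $2666 → payoff −$409.9.
First-price: pay your own bid $3230.1 → payoff −$974.
Difference = −$409.9 − (−$974) = $564.1.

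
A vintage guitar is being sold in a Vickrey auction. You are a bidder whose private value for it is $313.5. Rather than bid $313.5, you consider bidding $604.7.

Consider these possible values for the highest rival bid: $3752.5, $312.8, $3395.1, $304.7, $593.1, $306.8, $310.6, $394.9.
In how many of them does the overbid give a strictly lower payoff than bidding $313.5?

The deviation hurts exactly when the highest competing bid lies strictly between $313.5 and $604.7 — overbidding then wins at a price above your value.
$3752.5: above both → same outcome either way.
$312.8: below both → same outcome either way.
$3395.1: above both → same outcome either way.
$304.7: below both → same outcome either way.
$593.1: inside the interval → strictly worse (loss $279.6).
$306.8: below both → same outcome either way.
$310.6: below both → same outcome either way.
$394.9: inside the interval → strictly worse (loss $81.4).
Count: 2.

2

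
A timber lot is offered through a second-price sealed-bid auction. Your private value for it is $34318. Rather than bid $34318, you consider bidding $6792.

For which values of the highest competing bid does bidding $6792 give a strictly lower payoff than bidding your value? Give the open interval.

($6792, $34318)

If the competing bid is below $6792, both bids win at the same price — no difference.
If it is above $34318, both bids lose — no difference.
If it lies strictly between $6792 and $34318, bidding your value wins at a price below your value (positive payoff) while bidding $6792 loses (payoff 0).
So the deviation strictly hurts on the open interval ($6792, $34318).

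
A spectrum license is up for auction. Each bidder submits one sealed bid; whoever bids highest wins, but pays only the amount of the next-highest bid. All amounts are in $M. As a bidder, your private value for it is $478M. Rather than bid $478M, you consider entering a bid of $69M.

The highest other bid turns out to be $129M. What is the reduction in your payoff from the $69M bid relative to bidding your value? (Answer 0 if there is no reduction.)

$349M

Bidding your value $478M: you win (since $478M > $129M) and pay $129M. Payoff $349M.
Bidding $69M: you lose. Payoff $0M.
The competing bid $129M lies between your shaded bid and your value, so underbidding forfeits an item you could have won at a profitable price.
Loss from deviating = $349M − ($0M) = $349M.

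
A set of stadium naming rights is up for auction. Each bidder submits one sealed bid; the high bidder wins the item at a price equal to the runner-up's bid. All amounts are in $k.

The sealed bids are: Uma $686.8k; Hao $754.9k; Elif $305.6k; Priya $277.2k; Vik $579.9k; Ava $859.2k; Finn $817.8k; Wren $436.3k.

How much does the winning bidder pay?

Highest bid: Ava at $859.2k, so Ava wins.
Second-highest bid: Finn at $817.8k — that is the price the winner pays.

$817.8k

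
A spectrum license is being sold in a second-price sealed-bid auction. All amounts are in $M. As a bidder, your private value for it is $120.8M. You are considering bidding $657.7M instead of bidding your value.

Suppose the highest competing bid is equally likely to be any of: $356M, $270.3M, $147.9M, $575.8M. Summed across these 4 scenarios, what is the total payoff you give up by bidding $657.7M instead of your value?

$866.8M

The deviation costs you only when the competing bid falls strictly between $120.8M and $657.7M; elsewhere both bids give the same outcome.
$356M: truthful payoff $0M, deviation payoff −$235.2M → loss $235.2M.
$270.3M: truthful payoff $0M, deviation payoff −$149.5M → loss $149.5M.
$147.9M: truthful payoff $0M, deviation payoff −$27.1M → loss $27.1M.
$575.8M: truthful payoff $0M, deviation payoff −$455M → loss $455M.
Total loss = $235.2M + $149.5M + $27.1M + $455M = $866.8M.
Because the price is fixed by the runner-up's bid, deviating from your value can only change a good outcome into a bad one — never the reverse.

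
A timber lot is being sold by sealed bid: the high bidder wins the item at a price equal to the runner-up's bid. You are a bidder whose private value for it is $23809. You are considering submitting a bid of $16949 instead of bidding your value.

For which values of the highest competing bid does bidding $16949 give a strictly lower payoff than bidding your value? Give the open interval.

($16949, $23809)

If the competing bid is below $16949, both bids win at the same price — no difference.
If it is above $23809, both bids lose — no difference.
If it lies strictly between $16949 and $23809, bidding your value wins at a price below your value (positive payoff) while bidding $16949 loses (payoff 0).
So the deviation strictly hurts on the open interval ($16949, $23809).
Truthful bidding weakly dominates here: raising your bid can only win items priced above your value, and lowering it can only forfeit items priced below.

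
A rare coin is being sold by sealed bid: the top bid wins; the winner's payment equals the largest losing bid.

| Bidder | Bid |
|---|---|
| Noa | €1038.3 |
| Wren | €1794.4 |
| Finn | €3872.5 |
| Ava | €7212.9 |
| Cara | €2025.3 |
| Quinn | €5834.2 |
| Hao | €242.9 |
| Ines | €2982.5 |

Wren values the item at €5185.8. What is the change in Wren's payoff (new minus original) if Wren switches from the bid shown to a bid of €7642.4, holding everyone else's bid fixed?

The highest bid among the other bidders is €7212.9; Wren's bid doesn't change that.
Original bid €1794.4: Wren is not highest (top rival bid is €7212.9); payoff €0.
Alternative bid €7642.4: Wren is highest, pays the top rival bid €7212.9; payoff €5185.8 − €7212.9 = −€2027.1.
Change in payoff = −€2027.1 − (€0) = −€2027.1.

−€2027.1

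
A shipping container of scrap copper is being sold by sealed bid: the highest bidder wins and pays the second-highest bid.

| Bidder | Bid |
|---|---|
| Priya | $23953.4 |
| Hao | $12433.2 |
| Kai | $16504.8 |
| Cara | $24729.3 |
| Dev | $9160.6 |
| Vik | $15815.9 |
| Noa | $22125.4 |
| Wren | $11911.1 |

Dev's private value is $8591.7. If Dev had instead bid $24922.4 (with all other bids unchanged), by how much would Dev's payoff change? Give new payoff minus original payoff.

The highest bid among the other bidders is $24729.3; Dev's bid doesn't change that.
Original bid $9160.6: Dev is not highest (top rival bid is $24729.3); payoff $0.
Alternative bid $24922.4: Dev is highest, pays the top rival bid $24729.3; payoff $8591.7 − $24729.3 = −$16137.6.
Change in payoff = −$16137.6 − ($0) = −$16137.6.

−$16137.6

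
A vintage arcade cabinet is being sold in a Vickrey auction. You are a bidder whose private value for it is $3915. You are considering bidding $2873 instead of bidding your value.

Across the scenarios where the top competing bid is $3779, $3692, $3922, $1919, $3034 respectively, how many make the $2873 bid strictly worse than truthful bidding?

The deviation hurts exactly when the highest competing bid lies strictly between $2873 and $3915 — underbidding then forfeits a profitable win.
$3779: inside the interval → strictly worse (loss $136).
$3692: inside the interval → strictly worse (loss $223).
$3922: above both → same outcome either way.
$1919: below both → same outcome either way.
$3034: inside the interval → strictly worse (loss $881).
Count: 3.

3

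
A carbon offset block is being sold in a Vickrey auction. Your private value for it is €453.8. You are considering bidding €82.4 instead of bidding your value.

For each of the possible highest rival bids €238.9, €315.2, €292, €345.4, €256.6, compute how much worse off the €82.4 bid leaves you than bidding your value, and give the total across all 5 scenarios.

€820.9

The deviation costs you only when the competing bid falls strictly between €82.4 and €453.8; elsewhere both bids give the same outcome.
€238.9: truthful payoff €214.9, deviation payoff €0 → loss €214.9.
€315.2: truthful payoff €138.6, deviation payoff €0 → loss €138.6.
€292: truthful payoff €161.8, deviation payoff €0 → loss €161.8.
€345.4: truthful payoff €108.4, deviation payoff €0 → loss €108.4.
€256.6: truthful payoff €197.2, deviation payoff €0 → loss €197.2.
Total loss = €214.9 + €138.6 + €161.8 + €108.4 + €197.2 = €820.9.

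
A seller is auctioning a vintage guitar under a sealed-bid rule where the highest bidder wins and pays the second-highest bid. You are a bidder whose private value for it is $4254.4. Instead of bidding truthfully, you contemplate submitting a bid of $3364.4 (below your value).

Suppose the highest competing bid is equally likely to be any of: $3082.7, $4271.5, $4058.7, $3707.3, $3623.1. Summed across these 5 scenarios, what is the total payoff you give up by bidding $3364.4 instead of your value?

The deviation costs you only when the competing bid falls strictly between $3364.4 and $4254.4; elsewhere both bids give the same outcome.
$3082.7: outcomes coincide → loss $0.
$4271.5: outcomes coincide → loss $0.
$4058.7: truthful payoff $195.7, deviation payoff $0 → loss $195.7.
$3707.3: truthful payoff $547.1, deviation payoff $0 → loss $547.1.
$3623.1: truthful payoff $631.3, deviation payoff $0 → loss $631.3.
Total loss = $195.7 + $547.1 + $631.3 = $1374.1.
In a second-price auction your bid sets only whether you win, not what you pay, so bidding your true value is weakly dominant.

$1374.1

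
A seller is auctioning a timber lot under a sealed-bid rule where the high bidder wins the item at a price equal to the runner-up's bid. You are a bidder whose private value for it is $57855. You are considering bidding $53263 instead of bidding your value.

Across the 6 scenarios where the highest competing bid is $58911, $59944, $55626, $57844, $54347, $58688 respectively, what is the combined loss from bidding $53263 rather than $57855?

The deviation costs you only when the competing bid falls strictly between $53263 and $57855; elsewhere both bids give the same outcome.
$58911: outcomes coincide → loss $0.
$59944: outcomes coincide → loss $0.
$55626: truthful payoff $2229, deviation payoff $0 → loss $2229.
$57844: truthful payoff $11, deviation payoff $0 → loss $11.
$54347: truthful payoff $3508, deviation payoff $0 → loss $3508.
$58688: outcomes coincide → loss $0.
Total loss = $2229 + $11 + $3508 = $5748.

$5748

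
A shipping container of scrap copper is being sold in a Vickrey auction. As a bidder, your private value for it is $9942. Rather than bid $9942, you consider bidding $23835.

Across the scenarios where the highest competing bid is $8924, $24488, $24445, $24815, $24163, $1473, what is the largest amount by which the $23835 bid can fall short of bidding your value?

$8924: same outcome either way → loss $0.
$24488: same outcome either way → loss $0.
$24445: same outcome either way → loss $0.
$24815: same outcome either way → loss $0.
$24163: same outcome either way → loss $0.
$1473: same outcome either way → loss $0.
Maximum loss: $0.

$0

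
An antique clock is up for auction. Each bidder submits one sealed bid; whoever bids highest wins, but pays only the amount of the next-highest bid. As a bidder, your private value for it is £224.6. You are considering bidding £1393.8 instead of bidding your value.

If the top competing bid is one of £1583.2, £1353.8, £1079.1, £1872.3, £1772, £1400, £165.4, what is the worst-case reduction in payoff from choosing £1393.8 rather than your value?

£1583.2: same outcome either way → loss £0.
£1353.8: truthful gives £0, deviation gives −£1129.2 → loss £1129.2.
£1079.1: truthful gives £0, deviation gives −£854.5 → loss £854.5.
£1872.3: same outcome either way → loss £0.
£1772: same outcome either way → loss £0.
£1400: same outcome either way → loss £0.
£165.4: same outcome either way → loss £0.
Maximum loss: £1129.2.

£1129.2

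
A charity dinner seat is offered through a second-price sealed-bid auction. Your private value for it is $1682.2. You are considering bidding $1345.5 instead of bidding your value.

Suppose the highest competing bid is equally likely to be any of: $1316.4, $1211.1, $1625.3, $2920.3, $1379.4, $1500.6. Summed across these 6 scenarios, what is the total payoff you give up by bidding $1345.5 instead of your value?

$541.3

The deviation costs you only when the competing bid falls strictly between $1345.5 and $1682.2; elsewhere both bids give the same outcome.
$1316.4: outcomes coincide → loss $0.
$1211.1: outcomes coincide → loss $0.
$1625.3: truthful payoff $56.9, deviation payoff $0 → loss $56.9.
$2920.3: outcomes coincide → loss $0.
$1379.4: truthful payoff $302.8, deviation payoff $0 → loss $302.8.
$1500.6: truthful payoff $181.6, deviation payoff $0 → loss $181.6.
Total loss = $56.9 + $302.8 + $181.6 = $541.3.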